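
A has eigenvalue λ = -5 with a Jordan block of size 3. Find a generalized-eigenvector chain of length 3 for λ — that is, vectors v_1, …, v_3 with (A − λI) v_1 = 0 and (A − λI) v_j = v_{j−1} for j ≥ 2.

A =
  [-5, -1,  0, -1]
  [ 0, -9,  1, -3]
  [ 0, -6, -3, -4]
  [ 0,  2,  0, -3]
A Jordan chain for λ = -5 of length 3:
v_1 = (2, 4, 4, -4)ᵀ
v_2 = (-1, -4, -6, 2)ᵀ
v_3 = (0, 1, 0, 0)ᵀ

Let N = A − (-5)·I. We want v_3 with N^3 v_3 = 0 but N^2 v_3 ≠ 0; then v_{j-1} := N · v_j for j = 3, …, 2.

Pick v_3 = (0, 1, 0, 0)ᵀ.
Then v_2 = N · v_3 = (-1, -4, -6, 2)ᵀ.
Then v_1 = N · v_2 = (2, 4, 4, -4)ᵀ.

Sanity check: (A − (-5)·I) v_1 = (0, 0, 0, 0)ᵀ = 0. ✓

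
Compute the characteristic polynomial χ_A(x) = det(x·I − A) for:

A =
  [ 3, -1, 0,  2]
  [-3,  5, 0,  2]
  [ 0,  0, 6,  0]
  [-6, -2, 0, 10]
x^4 - 24*x^3 + 216*x^2 - 864*x + 1296

Expanding det(x·I − A) (e.g. by cofactor expansion or by noting that A is similar to its Jordan form J, which has the same characteristic polynomial as A) gives
  χ_A(x) = x^4 - 24*x^3 + 216*x^2 - 864*x + 1296
which factors as (x - 6)^4. The eigenvalues (with algebraic multiplicities) are λ = 6 with multiplicity 4.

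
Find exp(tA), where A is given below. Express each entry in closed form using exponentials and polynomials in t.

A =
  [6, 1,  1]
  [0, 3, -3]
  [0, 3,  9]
e^{tA} =
  [exp(6*t), t*exp(6*t), t*exp(6*t)]
  [0, -3*t*exp(6*t) + exp(6*t), -3*t*exp(6*t)]
  [0, 3*t*exp(6*t), 3*t*exp(6*t) + exp(6*t)]

Strategy: write A = P · J · P⁻¹ where J is a Jordan canonical form, so e^{tA} = P · e^{tJ} · P⁻¹, and e^{tJ} can be computed block-by-block.

A has Jordan form
J =
  [6, 1, 0]
  [0, 6, 0]
  [0, 0, 6]
(up to reordering of blocks).

Per-block formulas:
  For a 2×2 Jordan block J_2(6): exp(t · J_2(6)) = e^(6t)·(I + t·N), where N is the 2×2 nilpotent shift.
  For a 1×1 block at λ = 6: exp(t · [6]) = [e^(6t)].

After assembling e^{tJ} and conjugating by P, we get:

e^{tA} =
  [exp(6*t), t*exp(6*t), t*exp(6*t)]
  [0, -3*t*exp(6*t) + exp(6*t), -3*t*exp(6*t)]
  [0, 3*t*exp(6*t), 3*t*exp(6*t) + exp(6*t)]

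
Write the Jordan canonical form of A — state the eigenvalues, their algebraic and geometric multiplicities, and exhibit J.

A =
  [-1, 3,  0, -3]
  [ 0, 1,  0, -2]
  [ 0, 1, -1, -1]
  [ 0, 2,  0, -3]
J_2(-1) ⊕ J_1(-1) ⊕ J_1(-1)

The characteristic polynomial is
  det(x·I − A) = x^4 + 4*x^3 + 6*x^2 + 4*x + 1 = (x + 1)^4

Eigenvalues and multiplicities (the geometric multiplicity of λ is n − rank(A − λI), which equals the number of Jordan blocks for λ):
  λ = -1: algebraic multiplicity = 4, geometric multiplicity = 3

Determining the block sizes for each eigenvalue:
  λ = -1: 3 blocks summing to 4 forces exactly one block of size 2 and the rest size 1 → block sizes [2, 1, 1]

Assembling the blocks gives a Jordan form
J =
  [-1,  1,  0,  0]
  [ 0, -1,  0,  0]
  [ 0,  0, -1,  0]
  [ 0,  0,  0, -1]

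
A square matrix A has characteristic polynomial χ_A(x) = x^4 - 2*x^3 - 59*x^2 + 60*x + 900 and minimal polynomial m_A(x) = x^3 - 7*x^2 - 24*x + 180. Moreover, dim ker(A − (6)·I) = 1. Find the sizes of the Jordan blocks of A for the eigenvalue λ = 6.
Block sizes for λ = 6: [2]

Step 1 — from the characteristic polynomial, algebraic multiplicity of λ = 6 is 2. From dim ker(A − (6)·I) = 1, there are exactly 1 Jordan blocks for λ = 6.
Step 2 — from the minimal polynomial, the factor (x − 6)^2 tells us the largest block for λ = 6 has size 2.
Step 3 — with total size 2, 1 blocks, and largest block 2, the block sizes (in nonincreasing order) are [2].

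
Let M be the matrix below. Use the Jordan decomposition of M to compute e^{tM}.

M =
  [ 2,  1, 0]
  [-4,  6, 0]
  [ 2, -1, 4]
e^{tM} =
  [-2*t*exp(4*t) + exp(4*t), t*exp(4*t), 0]
  [-4*t*exp(4*t), 2*t*exp(4*t) + exp(4*t), 0]
  [2*t*exp(4*t), -t*exp(4*t), exp(4*t)]

Strategy: write M = P · J · P⁻¹ where J is a Jordan canonical form, so e^{tM} = P · e^{tJ} · P⁻¹, and e^{tJ} can be computed block-by-block.

M has Jordan form
J =
  [4, 1, 0]
  [0, 4, 0]
  [0, 0, 4]
(up to reordering of blocks).

Per-block formulas:
  For a 2×2 Jordan block J_2(4): exp(t · J_2(4)) = e^(4t)·(I + t·N), where N is the 2×2 nilpotent shift.
  For a 1×1 block at λ = 4: exp(t · [4]) = [e^(4t)].

After assembling e^{tJ} and conjugating by P, we get:

e^{tM} =
  [-2*t*exp(4*t) + exp(4*t), t*exp(4*t), 0]
  [-4*t*exp(4*t), 2*t*exp(4*t) + exp(4*t), 0]
  [2*t*exp(4*t), -t*exp(4*t), exp(4*t)]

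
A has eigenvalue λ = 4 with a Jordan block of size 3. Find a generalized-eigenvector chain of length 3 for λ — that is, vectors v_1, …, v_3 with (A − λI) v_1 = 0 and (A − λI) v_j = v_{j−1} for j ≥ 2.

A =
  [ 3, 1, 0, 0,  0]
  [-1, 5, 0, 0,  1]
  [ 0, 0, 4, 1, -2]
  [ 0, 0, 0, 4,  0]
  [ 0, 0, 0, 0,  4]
A Jordan chain for λ = 4 of length 3:
v_1 = (1, 1, 0, 0, 0)ᵀ
v_2 = (0, 1, -2, 0, 0)ᵀ
v_3 = (0, 0, 0, 0, 1)ᵀ

Let N = A − (4)·I. We want v_3 with N^3 v_3 = 0 but N^2 v_3 ≠ 0; then v_{j-1} := N · v_j for j = 3, …, 2.

Pick v_3 = (0, 0, 0, 0, 1)ᵀ.
Then v_2 = N · v_3 = (0, 1, -2, 0, 0)ᵀ.
Then v_1 = N · v_2 = (1, 1, 0, 0, 0)ᵀ.

Sanity check: (A − (4)·I) v_1 = (0, 0, 0, 0, 0)ᵀ = 0. ✓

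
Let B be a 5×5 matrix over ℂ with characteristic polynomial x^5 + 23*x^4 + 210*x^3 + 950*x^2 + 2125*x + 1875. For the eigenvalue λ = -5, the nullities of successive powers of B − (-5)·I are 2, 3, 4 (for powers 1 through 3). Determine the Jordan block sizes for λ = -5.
Block sizes for λ = -5: [3, 1]

From the dimensions of kernels of powers, the number of Jordan blocks of size at least j is d_j − d_{j−1} where d_j = dim ker(N^j) (with d_0 = 0). Computing the differences gives [2, 1, 1].
The number of blocks of size exactly k is (#blocks of size ≥ k) − (#blocks of size ≥ k + 1), so the partition is: 1 block(s) of size 1, 1 block(s) of size 3.
In nonincreasing order the block sizes are [3, 1].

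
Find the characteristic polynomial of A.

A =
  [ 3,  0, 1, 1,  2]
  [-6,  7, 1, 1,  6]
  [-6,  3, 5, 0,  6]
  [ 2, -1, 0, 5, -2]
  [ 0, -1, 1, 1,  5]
x^5 - 25*x^4 + 250*x^3 - 1250*x^2 + 3125*x - 3125

Expanding det(x·I − A) (e.g. by cofactor expansion or by noting that A is similar to its Jordan form J, which has the same characteristic polynomial as A) gives
  χ_A(x) = x^5 - 25*x^4 + 250*x^3 - 1250*x^2 + 3125*x - 3125
which factors as (x - 5)^5. The eigenvalues (with algebraic multiplicities) are λ = 5 with multiplicity 5.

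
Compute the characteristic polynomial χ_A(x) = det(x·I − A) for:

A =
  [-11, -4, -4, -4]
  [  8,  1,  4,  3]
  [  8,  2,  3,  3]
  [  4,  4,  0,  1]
x^4 + 6*x^3 + 12*x^2 + 10*x + 3

Expanding det(x·I − A) (e.g. by cofactor expansion or by noting that A is similar to its Jordan form J, which has the same characteristic polynomial as A) gives
  χ_A(x) = x^4 + 6*x^3 + 12*x^2 + 10*x + 3
which factors as (x + 1)^3*(x + 3). The eigenvalues (with algebraic multiplicities) are λ = -3 with multiplicity 1, λ = -1 with multiplicity 3.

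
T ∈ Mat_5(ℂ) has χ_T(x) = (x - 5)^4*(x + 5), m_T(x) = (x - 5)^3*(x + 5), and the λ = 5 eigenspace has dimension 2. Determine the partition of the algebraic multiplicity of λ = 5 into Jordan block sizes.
Block sizes for λ = 5: [3, 1]

Step 1 — from the characteristic polynomial, algebraic multiplicity of λ = 5 is 4. From dim ker(T − (5)·I) = 2, there are exactly 2 Jordan blocks for λ = 5.
Step 2 — from the minimal polynomial, the factor (x − 5)^3 tells us the largest block for λ = 5 has size 3.
Step 3 — with total size 4, 2 blocks, and largest block 3, the block sizes (in nonincreasing order) are [3, 1].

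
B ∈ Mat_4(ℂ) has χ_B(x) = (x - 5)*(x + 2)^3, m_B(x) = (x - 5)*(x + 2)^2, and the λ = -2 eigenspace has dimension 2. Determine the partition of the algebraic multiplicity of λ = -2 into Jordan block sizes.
Block sizes for λ = -2: [2, 1]

Step 1 — from the characteristic polynomial, algebraic multiplicity of λ = -2 is 3. From dim ker(B − (-2)·I) = 2, there are exactly 2 Jordan blocks for λ = -2.
Step 2 — from the minimal polynomial, the factor (x + 2)^2 tells us the largest block for λ = -2 has size 2.
Step 3 — with total size 3, 2 blocks, and largest block 2, the block sizes (in nonincreasing order) are [2, 1].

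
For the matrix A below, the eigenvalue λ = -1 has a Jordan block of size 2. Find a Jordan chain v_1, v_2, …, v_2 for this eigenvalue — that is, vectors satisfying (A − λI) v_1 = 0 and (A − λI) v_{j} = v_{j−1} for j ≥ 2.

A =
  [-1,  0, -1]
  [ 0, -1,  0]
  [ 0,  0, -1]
A Jordan chain for λ = -1 of length 2:
v_1 = (-1, 0, 0)ᵀ
v_2 = (0, 0, 1)ᵀ

Let N = A − (-1)·I. We want v_2 with N^2 v_2 = 0 but N^1 v_2 ≠ 0; then v_{j-1} := N · v_j for j = 2, …, 2.

Pick v_2 = (0, 0, 1)ᵀ.
Then v_1 = N · v_2 = (-1, 0, 0)ᵀ.

Sanity check: (A − (-1)·I) v_1 = (0, 0, 0)ᵀ = 0. ✓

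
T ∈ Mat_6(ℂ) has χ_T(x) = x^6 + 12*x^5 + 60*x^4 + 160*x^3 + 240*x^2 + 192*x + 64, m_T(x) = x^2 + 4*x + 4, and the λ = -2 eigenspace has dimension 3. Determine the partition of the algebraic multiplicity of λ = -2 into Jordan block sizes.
Block sizes for λ = -2: [2, 2, 2]

Step 1 — from the characteristic polynomial, algebraic multiplicity of λ = -2 is 6. From dim ker(T − (-2)·I) = 3, there are exactly 3 Jordan blocks for λ = -2.
Step 2 — from the minimal polynomial, the factor (x + 2)^2 tells us the largest block for λ = -2 has size 2.
Step 3 — with total size 6, 3 blocks, and largest block 2, the block sizes (in nonincreasing order) are [2, 2, 2].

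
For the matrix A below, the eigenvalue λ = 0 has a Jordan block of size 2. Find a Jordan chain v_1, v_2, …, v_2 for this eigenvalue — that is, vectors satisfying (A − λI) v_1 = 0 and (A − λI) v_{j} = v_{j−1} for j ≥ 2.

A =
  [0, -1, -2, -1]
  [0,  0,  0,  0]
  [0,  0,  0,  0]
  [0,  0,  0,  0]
A Jordan chain for λ = 0 of length 2:
v_1 = (-1, 0, 0, 0)ᵀ
v_2 = (0, 1, 0, 0)ᵀ

Let N = A − (0)·I. We want v_2 with N^2 v_2 = 0 but N^1 v_2 ≠ 0; then v_{j-1} := N · v_j for j = 2, …, 2.

Pick v_2 = (0, 1, 0, 0)ᵀ.
Then v_1 = N · v_2 = (-1, 0, 0, 0)ᵀ.

Sanity check: (A − (0)·I) v_1 = (0, 0, 0, 0)ᵀ = 0. ✓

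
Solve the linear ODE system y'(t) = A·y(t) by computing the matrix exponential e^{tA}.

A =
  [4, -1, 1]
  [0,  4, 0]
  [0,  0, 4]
e^{tA} =
  [exp(4*t), -t*exp(4*t), t*exp(4*t)]
  [0, exp(4*t), 0]
  [0, 0, exp(4*t)]

Strategy: write A = P · J · P⁻¹ where J is a Jordan canonical form, so e^{tA} = P · e^{tJ} · P⁻¹, and e^{tJ} can be computed block-by-block.

A has Jordan form
J =
  [4, 1, 0]
  [0, 4, 0]
  [0, 0, 4]
(up to reordering of blocks).

Per-block formulas:
  For a 1×1 block at λ = 4: exp(t · [4]) = [e^(4t)].
  For a 2×2 Jordan block J_2(4): exp(t · J_2(4)) = e^(4t)·(I + t·N), where N is the 2×2 nilpotent shift.

After assembling e^{tJ} and conjugating by P, we get:

e^{tA} =
  [exp(4*t), -t*exp(4*t), t*exp(4*t)]
  [0, exp(4*t), 0]
  [0, 0, exp(4*t)]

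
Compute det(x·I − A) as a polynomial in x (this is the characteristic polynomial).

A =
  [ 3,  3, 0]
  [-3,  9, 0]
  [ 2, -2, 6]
x^3 - 18*x^2 + 108*x - 216

Expanding det(x·I − A) (e.g. by cofactor expansion or by noting that A is similar to its Jordan form J, which has the same characteristic polynomial as A) gives
  χ_A(x) = x^3 - 18*x^2 + 108*x - 216
which factors as (x - 6)^3. The eigenvalues (with algebraic multiplicities) are λ = 6 with multiplicity 3.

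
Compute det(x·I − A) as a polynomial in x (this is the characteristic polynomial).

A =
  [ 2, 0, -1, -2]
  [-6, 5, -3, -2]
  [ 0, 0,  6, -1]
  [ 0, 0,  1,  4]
x^4 - 17*x^3 + 105*x^2 - 275*x + 250

Expanding det(x·I − A) (e.g. by cofactor expansion or by noting that A is similar to its Jordan form J, which has the same characteristic polynomial as A) gives
  χ_A(x) = x^4 - 17*x^3 + 105*x^2 - 275*x + 250
which factors as (x - 5)^3*(x - 2). The eigenvalues (with algebraic multiplicities) are λ = 2 with multiplicity 1, λ = 5 with multiplicity 3.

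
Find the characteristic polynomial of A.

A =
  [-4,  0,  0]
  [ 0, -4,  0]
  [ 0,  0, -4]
x^3 + 12*x^2 + 48*x + 64

Expanding det(x·I − A) (e.g. by cofactor expansion or by noting that A is similar to its Jordan form J, which has the same characteristic polynomial as A) gives
  χ_A(x) = x^3 + 12*x^2 + 48*x + 64
which factors as (x + 4)^3. The eigenvalues (with algebraic multiplicities) are λ = -4 with multiplicity 3.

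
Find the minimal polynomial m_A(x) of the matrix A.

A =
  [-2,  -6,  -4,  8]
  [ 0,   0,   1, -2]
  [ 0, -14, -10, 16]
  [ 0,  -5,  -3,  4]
x^3 + 6*x^2 + 12*x + 8

The characteristic polynomial is χ_A(x) = (x + 2)^4, so the eigenvalues are known. The minimal polynomial is
  m_A(x) = Π_λ (x − λ)^{k_λ}
where k_λ is the size of the *largest* Jordan block for λ (equivalently, the smallest k with (A − λI)^k v = 0 for every generalised eigenvector v of λ).

  λ = -2: largest Jordan block has size 3, contributing (x + 2)^3

So m_A(x) = (x + 2)^3 = x^3 + 6*x^2 + 12*x + 8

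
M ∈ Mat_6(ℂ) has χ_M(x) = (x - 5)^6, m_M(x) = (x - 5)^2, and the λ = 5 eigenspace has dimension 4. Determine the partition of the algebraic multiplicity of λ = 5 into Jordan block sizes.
Block sizes for λ = 5: [2, 2, 1, 1]

Step 1 — from the characteristic polynomial, algebraic multiplicity of λ = 5 is 6. From dim ker(M − (5)·I) = 4, there are exactly 4 Jordan blocks for λ = 5.
Step 2 — from the minimal polynomial, the factor (x − 5)^2 tells us the largest block for λ = 5 has size 2.
Step 3 — with total size 6, 4 blocks, and largest block 2, the block sizes (in nonincreasing order) are [2, 2, 1, 1].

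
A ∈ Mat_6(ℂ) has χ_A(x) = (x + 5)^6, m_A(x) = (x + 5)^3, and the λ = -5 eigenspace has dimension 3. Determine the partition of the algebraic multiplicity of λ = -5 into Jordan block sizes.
Block sizes for λ = -5: [3, 2, 1]

Step 1 — from the characteristic polynomial, algebraic multiplicity of λ = -5 is 6. From dim ker(A − (-5)·I) = 3, there are exactly 3 Jordan blocks for λ = -5.
Step 2 — from the minimal polynomial, the factor (x + 5)^3 tells us the largest block for λ = -5 has size 3.
Step 3 — with total size 6, 3 blocks, and largest block 3, the block sizes (in nonincreasing order) are [3, 2, 1].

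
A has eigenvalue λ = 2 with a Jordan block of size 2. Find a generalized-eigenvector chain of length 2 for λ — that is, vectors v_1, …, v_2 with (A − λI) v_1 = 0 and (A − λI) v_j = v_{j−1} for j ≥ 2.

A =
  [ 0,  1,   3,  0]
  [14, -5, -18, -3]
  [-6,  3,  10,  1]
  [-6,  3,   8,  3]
A Jordan chain for λ = 2 of length 2:
v_1 = (-2, 14, -6, -6)ᵀ
v_2 = (1, 0, 0, 0)ᵀ

Let N = A − (2)·I. We want v_2 with N^2 v_2 = 0 but N^1 v_2 ≠ 0; then v_{j-1} := N · v_j for j = 2, …, 2.

Pick v_2 = (1, 0, 0, 0)ᵀ.
Then v_1 = N · v_2 = (-2, 14, -6, -6)ᵀ.

Sanity check: (A − (2)·I) v_1 = (0, 0, 0, 0)ᵀ = 0. ✓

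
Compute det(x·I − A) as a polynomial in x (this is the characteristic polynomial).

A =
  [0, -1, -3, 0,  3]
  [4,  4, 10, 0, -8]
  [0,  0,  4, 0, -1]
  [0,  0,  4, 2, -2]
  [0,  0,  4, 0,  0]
x^5 - 10*x^4 + 40*x^3 - 80*x^2 + 80*x - 32

Expanding det(x·I − A) (e.g. by cofactor expansion or by noting that A is similar to its Jordan form J, which has the same characteristic polynomial as A) gives
  χ_A(x) = x^5 - 10*x^4 + 40*x^3 - 80*x^2 + 80*x - 32
which factors as (x - 2)^5. The eigenvalues (with algebraic multiplicities) are λ = 2 with multiplicity 5.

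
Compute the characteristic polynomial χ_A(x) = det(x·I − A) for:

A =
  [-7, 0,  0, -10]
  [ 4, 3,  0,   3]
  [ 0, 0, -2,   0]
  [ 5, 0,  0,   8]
x^4 - 2*x^3 - 11*x^2 + 12*x + 36

Expanding det(x·I − A) (e.g. by cofactor expansion or by noting that A is similar to its Jordan form J, which has the same characteristic polynomial as A) gives
  χ_A(x) = x^4 - 2*x^3 - 11*x^2 + 12*x + 36
which factors as (x - 3)^2*(x + 2)^2. The eigenvalues (with algebraic multiplicities) are λ = -2 with multiplicity 2, λ = 3 with multiplicity 2.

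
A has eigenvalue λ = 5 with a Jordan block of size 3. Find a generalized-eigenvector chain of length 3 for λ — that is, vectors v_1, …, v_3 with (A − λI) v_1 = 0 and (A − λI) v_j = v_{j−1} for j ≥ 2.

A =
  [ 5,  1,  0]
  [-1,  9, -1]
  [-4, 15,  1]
A Jordan chain for λ = 5 of length 3:
v_1 = (-1, 0, 1)ᵀ
v_2 = (0, -1, -4)ᵀ
v_3 = (1, 0, 0)ᵀ

Let N = A − (5)·I. We want v_3 with N^3 v_3 = 0 but N^2 v_3 ≠ 0; then v_{j-1} := N · v_j for j = 3, …, 2.

Pick v_3 = (1, 0, 0)ᵀ.
Then v_2 = N · v_3 = (0, -1, -4)ᵀ.
Then v_1 = N · v_2 = (-1, 0, 1)ᵀ.

Sanity check: (A − (5)·I) v_1 = (0, 0, 0)ᵀ = 0. ✓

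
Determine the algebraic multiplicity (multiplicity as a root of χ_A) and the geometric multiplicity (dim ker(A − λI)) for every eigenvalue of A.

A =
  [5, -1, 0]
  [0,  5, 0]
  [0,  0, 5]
λ = 5: alg = 3, geom = 2

Step 1 — factor the characteristic polynomial to read off the algebraic multiplicities:
  χ_A(x) = (x - 5)^3

Step 2 — compute geometric multiplicities via the rank-nullity identity g(λ) = n − rank(A − λI):
  rank(A − (5)·I) = 1, so dim ker(A − (5)·I) = n − 1 = 2

Summary:
  λ = 5: algebraic multiplicity = 3, geometric multiplicity = 2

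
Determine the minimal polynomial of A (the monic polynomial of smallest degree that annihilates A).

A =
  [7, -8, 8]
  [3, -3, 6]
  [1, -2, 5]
x^2 - 6*x + 9

The characteristic polynomial is χ_A(x) = (x - 3)^3, so the eigenvalues are known. The minimal polynomial is
  m_A(x) = Π_λ (x − λ)^{k_λ}
where k_λ is the size of the *largest* Jordan block for λ (equivalently, the smallest k with (A − λI)^k v = 0 for every generalised eigenvector v of λ).

  λ = 3: largest Jordan block has size 2, contributing (x − 3)^2

So m_A(x) = (x - 3)^2 = x^2 - 6*x + 9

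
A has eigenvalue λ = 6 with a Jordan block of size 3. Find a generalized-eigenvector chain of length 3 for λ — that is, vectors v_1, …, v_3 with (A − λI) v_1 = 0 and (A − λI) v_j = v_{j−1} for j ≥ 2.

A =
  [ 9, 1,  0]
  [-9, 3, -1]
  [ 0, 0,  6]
A Jordan chain for λ = 6 of length 3:
v_1 = (-1, 3, 0)ᵀ
v_2 = (0, -1, 0)ᵀ
v_3 = (0, 0, 1)ᵀ

Let N = A − (6)·I. We want v_3 with N^3 v_3 = 0 but N^2 v_3 ≠ 0; then v_{j-1} := N · v_j for j = 3, …, 2.

Pick v_3 = (0, 0, 1)ᵀ.
Then v_2 = N · v_3 = (0, -1, 0)ᵀ.
Then v_1 = N · v_2 = (-1, 3, 0)ᵀ.

Sanity check: (A − (6)·I) v_1 = (0, 0, 0)ᵀ = 0. ✓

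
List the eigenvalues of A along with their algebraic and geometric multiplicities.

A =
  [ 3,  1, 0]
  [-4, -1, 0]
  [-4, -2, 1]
λ = 1: alg = 3, geom = 2

Step 1 — factor the characteristic polynomial to read off the algebraic multiplicities:
  χ_A(x) = (x - 1)^3

Step 2 — compute geometric multiplicities via the rank-nullity identity g(λ) = n − rank(A − λI):
  rank(A − (1)·I) = 1, so dim ker(A − (1)·I) = n − 1 = 2

Summary:
  λ = 1: algebraic multiplicity = 3, geometric multiplicity = 2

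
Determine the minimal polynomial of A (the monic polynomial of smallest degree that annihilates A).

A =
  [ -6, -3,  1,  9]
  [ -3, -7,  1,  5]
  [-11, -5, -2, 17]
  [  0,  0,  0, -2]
x^4 + 17*x^3 + 105*x^2 + 275*x + 250

The characteristic polynomial is χ_A(x) = (x + 2)*(x + 5)^3, so the eigenvalues are known. The minimal polynomial is
  m_A(x) = Π_λ (x − λ)^{k_λ}
where k_λ is the size of the *largest* Jordan block for λ (equivalently, the smallest k with (A − λI)^k v = 0 for every generalised eigenvector v of λ).

  λ = -5: largest Jordan block has size 3, contributing (x + 5)^3
  λ = -2: largest Jordan block has size 1, contributing (x + 2)

So m_A(x) = (x + 2)*(x + 5)^3 = x^4 + 17*x^3 + 105*x^2 + 275*x + 250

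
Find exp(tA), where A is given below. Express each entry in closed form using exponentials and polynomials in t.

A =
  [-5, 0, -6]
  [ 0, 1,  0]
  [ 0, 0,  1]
e^{tA} =
  [exp(-5*t), 0, -exp(t) + exp(-5*t)]
  [0, exp(t), 0]
  [0, 0, exp(t)]

Strategy: write A = P · J · P⁻¹ where J is a Jordan canonical form, so e^{tA} = P · e^{tJ} · P⁻¹, and e^{tJ} can be computed block-by-block.

A has Jordan form
J =
  [-5, 0, 0]
  [ 0, 1, 0]
  [ 0, 0, 1]
(up to reordering of blocks).

Per-block formulas:
  For a 1×1 block at λ = -5: exp(t · [-5]) = [e^(-5t)].
  For a 1×1 block at λ = 1: exp(t · [1]) = [e^(1t)].

After assembling e^{tJ} and conjugating by P, we get:

e^{tA} =
  [exp(-5*t), 0, -exp(t) + exp(-5*t)]
  [0, exp(t), 0]
  [0, 0, exp(t)]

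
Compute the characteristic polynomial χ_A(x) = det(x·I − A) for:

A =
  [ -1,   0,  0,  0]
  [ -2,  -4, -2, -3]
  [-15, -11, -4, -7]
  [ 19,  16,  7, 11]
x^4 - 2*x^3 + 2*x - 1

Expanding det(x·I − A) (e.g. by cofactor expansion or by noting that A is similar to its Jordan form J, which has the same characteristic polynomial as A) gives
  χ_A(x) = x^4 - 2*x^3 + 2*x - 1
which factors as (x - 1)^3*(x + 1). The eigenvalues (with algebraic multiplicities) are λ = -1 with multiplicity 1, λ = 1 with multiplicity 3.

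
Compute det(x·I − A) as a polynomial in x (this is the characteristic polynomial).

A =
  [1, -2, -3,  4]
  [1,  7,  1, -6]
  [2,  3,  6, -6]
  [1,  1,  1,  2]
x^4 - 16*x^3 + 96*x^2 - 256*x + 256

Expanding det(x·I − A) (e.g. by cofactor expansion or by noting that A is similar to its Jordan form J, which has the same characteristic polynomial as A) gives
  χ_A(x) = x^4 - 16*x^3 + 96*x^2 - 256*x + 256
which factors as (x - 4)^4. The eigenvalues (with algebraic multiplicities) are λ = 4 with multiplicity 4.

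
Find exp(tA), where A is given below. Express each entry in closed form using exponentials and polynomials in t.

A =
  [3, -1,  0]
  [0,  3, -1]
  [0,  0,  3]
e^{tA} =
  [exp(3*t), -t*exp(3*t), t^2*exp(3*t)/2]
  [0, exp(3*t), -t*exp(3*t)]
  [0, 0, exp(3*t)]

Strategy: write A = P · J · P⁻¹ where J is a Jordan canonical form, so e^{tA} = P · e^{tJ} · P⁻¹, and e^{tJ} can be computed block-by-block.

A has Jordan form
J =
  [3, 1, 0]
  [0, 3, 1]
  [0, 0, 3]
(up to reordering of blocks).

Per-block formulas:
  For a 3×3 Jordan block J_3(3): exp(t · J_3(3)) = e^(3t)·(I + t·N + (t^2/2)·N^2), where N is the 3×3 nilpotent shift.

After assembling e^{tJ} and conjugating by P, we get:

e^{tA} =
  [exp(3*t), -t*exp(3*t), t^2*exp(3*t)/2]
  [0, exp(3*t), -t*exp(3*t)]
  [0, 0, exp(3*t)]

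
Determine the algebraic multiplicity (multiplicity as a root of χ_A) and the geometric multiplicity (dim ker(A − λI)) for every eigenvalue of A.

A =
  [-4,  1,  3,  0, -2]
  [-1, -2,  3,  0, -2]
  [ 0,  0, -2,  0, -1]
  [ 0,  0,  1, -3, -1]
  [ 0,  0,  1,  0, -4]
λ = -3: alg = 5, geom = 3

Step 1 — factor the characteristic polynomial to read off the algebraic multiplicities:
  χ_A(x) = (x + 3)^5

Step 2 — compute geometric multiplicities via the rank-nullity identity g(λ) = n − rank(A − λI):
  rank(A − (-3)·I) = 2, so dim ker(A − (-3)·I) = n − 2 = 3

Summary:
  λ = -3: algebraic multiplicity = 5, geometric multiplicity = 3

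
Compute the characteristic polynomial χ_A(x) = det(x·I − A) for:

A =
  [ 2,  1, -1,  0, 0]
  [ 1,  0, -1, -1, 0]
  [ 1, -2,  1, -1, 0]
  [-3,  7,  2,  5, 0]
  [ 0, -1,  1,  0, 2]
x^5 - 10*x^4 + 40*x^3 - 80*x^2 + 80*x - 32

Expanding det(x·I − A) (e.g. by cofactor expansion or by noting that A is similar to its Jordan form J, which has the same characteristic polynomial as A) gives
  χ_A(x) = x^5 - 10*x^4 + 40*x^3 - 80*x^2 + 80*x - 32
which factors as (x - 2)^5. The eigenvalues (with algebraic multiplicities) are λ = 2 with multiplicity 5.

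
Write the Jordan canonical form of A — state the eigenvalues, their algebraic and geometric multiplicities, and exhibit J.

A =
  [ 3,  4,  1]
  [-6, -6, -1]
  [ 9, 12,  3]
J_3(0)

The characteristic polynomial is
  det(x·I − A) = x^3

Eigenvalues and multiplicities (the geometric multiplicity of λ is n − rank(A − λI), which equals the number of Jordan blocks for λ):
  λ = 0: algebraic multiplicity = 3, geometric multiplicity = 1

Determining the block sizes for each eigenvalue:
  λ = 0: one block (gm = 1), so the single block has size am = 3 → block sizes [3]

Assembling the blocks gives a Jordan form
J =
  [0, 1, 0]
  [0, 0, 1]
  [0, 0, 0]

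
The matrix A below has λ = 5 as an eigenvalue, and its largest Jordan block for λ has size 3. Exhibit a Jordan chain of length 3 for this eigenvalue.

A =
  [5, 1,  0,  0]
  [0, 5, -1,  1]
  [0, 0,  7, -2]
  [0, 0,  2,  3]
A Jordan chain for λ = 5 of length 3:
v_1 = (-1, 0, 0, 0)ᵀ
v_2 = (0, -1, 2, 2)ᵀ
v_3 = (0, 0, 1, 0)ᵀ

Let N = A − (5)·I. We want v_3 with N^3 v_3 = 0 but N^2 v_3 ≠ 0; then v_{j-1} := N · v_j for j = 3, …, 2.

Pick v_3 = (0, 0, 1, 0)ᵀ.
Then v_2 = N · v_3 = (0, -1, 2, 2)ᵀ.
Then v_1 = N · v_2 = (-1, 0, 0, 0)ᵀ.

Sanity check: (A − (5)·I) v_1 = (0, 0, 0, 0)ᵀ = 0. ✓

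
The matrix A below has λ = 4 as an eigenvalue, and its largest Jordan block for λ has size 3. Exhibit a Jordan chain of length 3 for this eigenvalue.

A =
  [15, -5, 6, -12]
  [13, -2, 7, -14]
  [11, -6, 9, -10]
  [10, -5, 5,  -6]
A Jordan chain for λ = 4 of length 3:
v_1 = (2, 2, -2, 0)ᵀ
v_2 = (11, 13, 11, 10)ᵀ
v_3 = (1, 0, 0, 0)ᵀ

Let N = A − (4)·I. We want v_3 with N^3 v_3 = 0 but N^2 v_3 ≠ 0; then v_{j-1} := N · v_j for j = 3, …, 2.

Pick v_3 = (1, 0, 0, 0)ᵀ.
Then v_2 = N · v_3 = (11, 13, 11, 10)ᵀ.
Then v_1 = N · v_2 = (2, 2, -2, 0)ᵀ.

Sanity check: (A − (4)·I) v_1 = (0, 0, 0, 0)ᵀ = 0. ✓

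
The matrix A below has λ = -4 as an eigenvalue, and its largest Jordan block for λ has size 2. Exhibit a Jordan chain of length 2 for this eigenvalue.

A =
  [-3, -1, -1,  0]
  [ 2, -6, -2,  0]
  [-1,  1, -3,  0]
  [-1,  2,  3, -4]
A Jordan chain for λ = -4 of length 2:
v_1 = (1, 2, -1, -1)ᵀ
v_2 = (1, 0, 0, 0)ᵀ

Let N = A − (-4)·I. We want v_2 with N^2 v_2 = 0 but N^1 v_2 ≠ 0; then v_{j-1} := N · v_j for j = 2, …, 2.

Pick v_2 = (1, 0, 0, 0)ᵀ.
Then v_1 = N · v_2 = (1, 2, -1, -1)ᵀ.

Sanity check: (A − (-4)·I) v_1 = (0, 0, 0, 0)ᵀ = 0. ✓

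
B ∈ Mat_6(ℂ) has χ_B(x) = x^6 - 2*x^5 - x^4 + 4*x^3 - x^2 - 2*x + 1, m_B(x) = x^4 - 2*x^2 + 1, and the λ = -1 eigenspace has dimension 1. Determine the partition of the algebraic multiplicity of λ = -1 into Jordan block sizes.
Block sizes for λ = -1: [2]

Step 1 — from the characteristic polynomial, algebraic multiplicity of λ = -1 is 2. From dim ker(B − (-1)·I) = 1, there are exactly 1 Jordan blocks for λ = -1.
Step 2 — from the minimal polynomial, the factor (x + 1)^2 tells us the largest block for λ = -1 has size 2.
Step 3 — with total size 2, 1 blocks, and largest block 2, the block sizes (in nonincreasing order) are [2].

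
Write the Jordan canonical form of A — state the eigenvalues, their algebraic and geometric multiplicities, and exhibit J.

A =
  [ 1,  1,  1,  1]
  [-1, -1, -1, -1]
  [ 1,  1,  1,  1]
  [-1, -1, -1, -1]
J_2(0) ⊕ J_1(0) ⊕ J_1(0)

The characteristic polynomial is
  det(x·I − A) = x^4

Eigenvalues and multiplicities (the geometric multiplicity of λ is n − rank(A − λI), which equals the number of Jordan blocks for λ):
  λ = 0: algebraic multiplicity = 4, geometric multiplicity = 3

Determining the block sizes for each eigenvalue:
  λ = 0: 3 blocks summing to 4 forces exactly one block of size 2 and the rest size 1 → block sizes [2, 1, 1]

Assembling the blocks gives a Jordan form
J =
  [0, 1, 0, 0]
  [0, 0, 0, 0]
  [0, 0, 0, 0]
  [0, 0, 0, 0]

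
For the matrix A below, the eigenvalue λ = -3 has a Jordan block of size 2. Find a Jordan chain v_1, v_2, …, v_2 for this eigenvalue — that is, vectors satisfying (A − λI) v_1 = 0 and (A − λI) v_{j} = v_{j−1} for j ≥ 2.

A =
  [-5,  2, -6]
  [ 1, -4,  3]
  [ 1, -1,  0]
A Jordan chain for λ = -3 of length 2:
v_1 = (-2, 1, 1)ᵀ
v_2 = (1, 0, 0)ᵀ

Let N = A − (-3)·I. We want v_2 with N^2 v_2 = 0 but N^1 v_2 ≠ 0; then v_{j-1} := N · v_j for j = 2, …, 2.

Pick v_2 = (1, 0, 0)ᵀ.
Then v_1 = N · v_2 = (-2, 1, 1)ᵀ.

Sanity check: (A − (-3)·I) v_1 = (0, 0, 0)ᵀ = 0. ✓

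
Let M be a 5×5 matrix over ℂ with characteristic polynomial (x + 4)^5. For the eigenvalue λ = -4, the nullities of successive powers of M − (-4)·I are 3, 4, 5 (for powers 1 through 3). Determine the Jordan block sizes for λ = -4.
Block sizes for λ = -4: [3, 1, 1]

From the dimensions of kernels of powers, the number of Jordan blocks of size at least j is d_j − d_{j−1} where d_j = dim ker(N^j) (with d_0 = 0). Computing the differences gives [3, 1, 1].
The number of blocks of size exactly k is (#blocks of size ≥ k) − (#blocks of size ≥ k + 1), so the partition is: 2 block(s) of size 1, 1 block(s) of size 3.
In nonincreasing order the block sizes are [3, 1, 1].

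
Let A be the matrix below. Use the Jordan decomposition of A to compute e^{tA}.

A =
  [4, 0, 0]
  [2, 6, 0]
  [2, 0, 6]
e^{tA} =
  [exp(4*t), 0, 0]
  [exp(6*t) - exp(4*t), exp(6*t), 0]
  [exp(6*t) - exp(4*t), 0, exp(6*t)]

Strategy: write A = P · J · P⁻¹ where J is a Jordan canonical form, so e^{tA} = P · e^{tJ} · P⁻¹, and e^{tJ} can be computed block-by-block.

A has Jordan form
J =
  [4, 0, 0]
  [0, 6, 0]
  [0, 0, 6]
(up to reordering of blocks).

Per-block formulas:
  For a 1×1 block at λ = 6: exp(t · [6]) = [e^(6t)].
  For a 1×1 block at λ = 4: exp(t · [4]) = [e^(4t)].

After assembling e^{tJ} and conjugating by P, we get:

e^{tA} =
  [exp(4*t), 0, 0]
  [exp(6*t) - exp(4*t), exp(6*t), 0]
  [exp(6*t) - exp(4*t), 0, exp(6*t)]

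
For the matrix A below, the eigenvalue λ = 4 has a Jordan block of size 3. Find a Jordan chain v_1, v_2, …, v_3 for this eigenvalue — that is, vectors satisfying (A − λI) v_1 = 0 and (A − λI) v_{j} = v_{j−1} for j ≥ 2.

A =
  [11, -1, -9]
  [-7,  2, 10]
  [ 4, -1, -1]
A Jordan chain for λ = 4 of length 3:
v_1 = (20, 5, 15)ᵀ
v_2 = (7, -7, 4)ᵀ
v_3 = (1, 0, 0)ᵀ

Let N = A − (4)·I. We want v_3 with N^3 v_3 = 0 but N^2 v_3 ≠ 0; then v_{j-1} := N · v_j for j = 3, …, 2.

Pick v_3 = (1, 0, 0)ᵀ.
Then v_2 = N · v_3 = (7, -7, 4)ᵀ.
Then v_1 = N · v_2 = (20, 5, 15)ᵀ.

Sanity check: (A − (4)·I) v_1 = (0, 0, 0)ᵀ = 0. ✓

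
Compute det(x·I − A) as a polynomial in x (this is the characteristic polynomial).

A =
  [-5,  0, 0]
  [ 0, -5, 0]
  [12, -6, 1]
x^3 + 9*x^2 + 15*x - 25

Expanding det(x·I − A) (e.g. by cofactor expansion or by noting that A is similar to its Jordan form J, which has the same characteristic polynomial as A) gives
  χ_A(x) = x^3 + 9*x^2 + 15*x - 25
which factors as (x - 1)*(x + 5)^2. The eigenvalues (with algebraic multiplicities) are λ = -5 with multiplicity 2, λ = 1 with multiplicity 1.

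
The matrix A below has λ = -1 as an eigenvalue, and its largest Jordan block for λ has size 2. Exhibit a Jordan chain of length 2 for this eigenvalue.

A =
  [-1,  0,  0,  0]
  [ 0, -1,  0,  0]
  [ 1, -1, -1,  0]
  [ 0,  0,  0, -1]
A Jordan chain for λ = -1 of length 2:
v_1 = (0, 0, 1, 0)ᵀ
v_2 = (1, 0, 0, 0)ᵀ

Let N = A − (-1)·I. We want v_2 with N^2 v_2 = 0 but N^1 v_2 ≠ 0; then v_{j-1} := N · v_j for j = 2, …, 2.

Pick v_2 = (1, 0, 0, 0)ᵀ.
Then v_1 = N · v_2 = (0, 0, 1, 0)ᵀ.

Sanity check: (A − (-1)·I) v_1 = (0, 0, 0, 0)ᵀ = 0. ✓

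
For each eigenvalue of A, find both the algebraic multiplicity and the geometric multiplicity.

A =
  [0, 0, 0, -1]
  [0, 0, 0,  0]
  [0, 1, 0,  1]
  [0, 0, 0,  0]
λ = 0: alg = 4, geom = 2

Step 1 — factor the characteristic polynomial to read off the algebraic multiplicities:
  χ_A(x) = x^4

Step 2 — compute geometric multiplicities via the rank-nullity identity g(λ) = n − rank(A − λI):
  rank(A − (0)·I) = 2, so dim ker(A − (0)·I) = n − 2 = 2

Summary:
  λ = 0: algebraic multiplicity = 4, geometric multiplicity = 2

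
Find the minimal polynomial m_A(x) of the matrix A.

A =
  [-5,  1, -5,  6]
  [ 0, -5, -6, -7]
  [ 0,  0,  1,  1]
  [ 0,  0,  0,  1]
x^4 + 8*x^3 + 6*x^2 - 40*x + 25

The characteristic polynomial is χ_A(x) = (x - 1)^2*(x + 5)^2, so the eigenvalues are known. The minimal polynomial is
  m_A(x) = Π_λ (x − λ)^{k_λ}
where k_λ is the size of the *largest* Jordan block for λ (equivalently, the smallest k with (A − λI)^k v = 0 for every generalised eigenvector v of λ).

  λ = -5: largest Jordan block has size 2, contributing (x + 5)^2
  λ = 1: largest Jordan block has size 2, contributing (x − 1)^2

So m_A(x) = (x - 1)^2*(x + 5)^2 = x^4 + 8*x^3 + 6*x^2 - 40*x + 25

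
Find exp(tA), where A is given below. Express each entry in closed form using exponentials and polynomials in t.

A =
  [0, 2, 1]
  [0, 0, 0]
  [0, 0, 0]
e^{tA} =
  [1, 2*t, t]
  [0, 1, 0]
  [0, 0, 1]

Strategy: write A = P · J · P⁻¹ where J is a Jordan canonical form, so e^{tA} = P · e^{tJ} · P⁻¹, and e^{tJ} can be computed block-by-block.

A has Jordan form
J =
  [0, 1, 0]
  [0, 0, 0]
  [0, 0, 0]
(up to reordering of blocks).

Per-block formulas:
  For a 2×2 Jordan block J_2(0): exp(t · J_2(0)) = e^(0t)·(I + t·N), where N is the 2×2 nilpotent shift.
  For a 1×1 block at λ = 0: exp(t · [0]) = [e^(0t)].

After assembling e^{tJ} and conjugating by P, we get:

e^{tA} =
  [1, 2*t, t]
  [0, 1, 0]
  [0, 0, 1]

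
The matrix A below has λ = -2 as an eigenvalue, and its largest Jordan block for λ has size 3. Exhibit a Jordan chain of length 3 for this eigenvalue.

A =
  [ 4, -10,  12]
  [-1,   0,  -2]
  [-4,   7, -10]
A Jordan chain for λ = -2 of length 3:
v_1 = (-2, 0, 1)ᵀ
v_2 = (6, -1, -4)ᵀ
v_3 = (1, 0, 0)ᵀ

Let N = A − (-2)·I. We want v_3 with N^3 v_3 = 0 but N^2 v_3 ≠ 0; then v_{j-1} := N · v_j for j = 3, …, 2.

Pick v_3 = (1, 0, 0)ᵀ.
Then v_2 = N · v_3 = (6, -1, -4)ᵀ.
Then v_1 = N · v_2 = (-2, 0, 1)ᵀ.

Sanity check: (A − (-2)·I) v_1 = (0, 0, 0)ᵀ = 0. ✓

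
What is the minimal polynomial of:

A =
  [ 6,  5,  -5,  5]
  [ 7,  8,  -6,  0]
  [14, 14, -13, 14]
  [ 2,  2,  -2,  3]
x^3 - 3*x^2 + 3*x - 1

The characteristic polynomial is χ_A(x) = (x - 1)^4, so the eigenvalues are known. The minimal polynomial is
  m_A(x) = Π_λ (x − λ)^{k_λ}
where k_λ is the size of the *largest* Jordan block for λ (equivalently, the smallest k with (A − λI)^k v = 0 for every generalised eigenvector v of λ).

  λ = 1: largest Jordan block has size 3, contributing (x − 1)^3

So m_A(x) = (x - 1)^3 = x^3 - 3*x^2 + 3*x - 1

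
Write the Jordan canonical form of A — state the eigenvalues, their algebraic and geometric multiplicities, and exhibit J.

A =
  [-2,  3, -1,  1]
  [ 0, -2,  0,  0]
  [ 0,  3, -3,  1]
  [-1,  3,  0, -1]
J_3(-2) ⊕ J_1(-2)

The characteristic polynomial is
  det(x·I − A) = x^4 + 8*x^3 + 24*x^2 + 32*x + 16 = (x + 2)^4

Eigenvalues and multiplicities (the geometric multiplicity of λ is n − rank(A − λI), which equals the number of Jordan blocks for λ):
  λ = -2: algebraic multiplicity = 4, geometric multiplicity = 2

Determining the block sizes for each eigenvalue:
  λ = -2: with am = 4 and gm = 2, the partition is not yet determined (e.g. several partitions of 4 into 2 parts exist). Let N = A − (-2)·I. Computing rank(N^1) = 2, rank(N^2) = 1, rank(N^3) = 0; the number of blocks of size ≥ j is rank(N^{j−1}) − rank(N^j), giving [2, 1, 1]. So we have 1 block(s) of size 3, 1 block(s) of size 1 → block sizes [3, 1]

Assembling the blocks gives a Jordan form
J =
  [-2,  1,  0,  0]
  [ 0, -2,  1,  0]
  [ 0,  0, -2,  0]
  [ 0,  0,  0, -2]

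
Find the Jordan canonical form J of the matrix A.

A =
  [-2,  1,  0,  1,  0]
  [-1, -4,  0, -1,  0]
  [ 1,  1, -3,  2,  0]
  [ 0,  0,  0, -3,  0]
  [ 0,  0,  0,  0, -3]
J_2(-3) ⊕ J_2(-3) ⊕ J_1(-3)

The characteristic polynomial is
  det(x·I − A) = x^5 + 15*x^4 + 90*x^3 + 270*x^2 + 405*x + 243 = (x + 3)^5

Eigenvalues and multiplicities (the geometric multiplicity of λ is n − rank(A − λI), which equals the number of Jordan blocks for λ):
  λ = -3: algebraic multiplicity = 5, geometric multiplicity = 3

Determining the block sizes for each eigenvalue:
  λ = -3: with am = 5 and gm = 3, the partition is not yet determined (e.g. several partitions of 5 into 3 parts exist). Let N = A − (-3)·I. Computing rank(N^1) = 2, rank(N^2) = 0; the number of blocks of size ≥ j is rank(N^{j−1}) − rank(N^j), giving [3, 2]. So we have 2 block(s) of size 2, 1 block(s) of size 1 → block sizes [2, 2, 1]

Assembling the blocks gives a Jordan form
J =
  [-3,  1,  0,  0,  0]
  [ 0, -3,  0,  0,  0]
  [ 0,  0, -3,  1,  0]
  [ 0,  0,  0, -3,  0]
  [ 0,  0,  0,  0, -3]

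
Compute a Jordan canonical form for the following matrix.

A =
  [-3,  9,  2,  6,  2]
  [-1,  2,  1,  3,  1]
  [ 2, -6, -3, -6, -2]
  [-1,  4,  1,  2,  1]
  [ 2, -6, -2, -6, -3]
J_3(-1) ⊕ J_1(-1) ⊕ J_1(-1)

The characteristic polynomial is
  det(x·I − A) = x^5 + 5*x^4 + 10*x^3 + 10*x^2 + 5*x + 1 = (x + 1)^5

Eigenvalues and multiplicities (the geometric multiplicity of λ is n − rank(A − λI), which equals the number of Jordan blocks for λ):
  λ = -1: algebraic multiplicity = 5, geometric multiplicity = 3

Determining the block sizes for each eigenvalue:
  λ = -1: with am = 5 and gm = 3, the partition is not yet determined (e.g. several partitions of 5 into 3 parts exist). Let N = A − (-1)·I. Computing rank(N^1) = 2, rank(N^2) = 1, rank(N^3) = 0; the number of blocks of size ≥ j is rank(N^{j−1}) − rank(N^j), giving [3, 1, 1]. So we have 1 block(s) of size 3, 2 block(s) of size 1 → block sizes [3, 1, 1]

Assembling the blocks gives a Jordan form
J =
  [-1,  1,  0,  0,  0]
  [ 0, -1,  1,  0,  0]
  [ 0,  0, -1,  0,  0]
  [ 0,  0,  0, -1,  0]
  [ 0,  0,  0,  0, -1]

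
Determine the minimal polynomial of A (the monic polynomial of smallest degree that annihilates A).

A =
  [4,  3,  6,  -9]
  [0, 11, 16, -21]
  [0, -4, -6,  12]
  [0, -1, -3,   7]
x^3 - 12*x^2 + 48*x - 64

The characteristic polynomial is χ_A(x) = (x - 4)^4, so the eigenvalues are known. The minimal polynomial is
  m_A(x) = Π_λ (x − λ)^{k_λ}
where k_λ is the size of the *largest* Jordan block for λ (equivalently, the smallest k with (A − λI)^k v = 0 for every generalised eigenvector v of λ).

  λ = 4: largest Jordan block has size 3, contributing (x − 4)^3

So m_A(x) = (x - 4)^3 = x^3 - 12*x^2 + 48*x - 64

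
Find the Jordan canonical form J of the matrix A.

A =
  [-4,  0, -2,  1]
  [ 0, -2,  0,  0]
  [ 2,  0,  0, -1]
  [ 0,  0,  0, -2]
J_2(-2) ⊕ J_1(-2) ⊕ J_1(-2)

The characteristic polynomial is
  det(x·I − A) = x^4 + 8*x^3 + 24*x^2 + 32*x + 16 = (x + 2)^4

Eigenvalues and multiplicities (the geometric multiplicity of λ is n − rank(A − λI), which equals the number of Jordan blocks for λ):
  λ = -2: algebraic multiplicity = 4, geometric multiplicity = 3

Determining the block sizes for each eigenvalue:
  λ = -2: 3 blocks summing to 4 forces exactly one block of size 2 and the rest size 1 → block sizes [2, 1, 1]

Assembling the blocks gives a Jordan form
J =
  [-2,  1,  0,  0]
  [ 0, -2,  0,  0]
  [ 0,  0, -2,  0]
  [ 0,  0,  0, -2]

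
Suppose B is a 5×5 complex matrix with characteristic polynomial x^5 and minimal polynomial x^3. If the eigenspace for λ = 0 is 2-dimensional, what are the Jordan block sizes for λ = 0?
Block sizes for λ = 0: [3, 2]

Step 1 — from the characteristic polynomial, algebraic multiplicity of λ = 0 is 5. From dim ker(B − (0)·I) = 2, there are exactly 2 Jordan blocks for λ = 0.
Step 2 — from the minimal polynomial, the factor (x − 0)^3 tells us the largest block for λ = 0 has size 3.
Step 3 — with total size 5, 2 blocks, and largest block 3, the block sizes (in nonincreasing order) are [3, 2].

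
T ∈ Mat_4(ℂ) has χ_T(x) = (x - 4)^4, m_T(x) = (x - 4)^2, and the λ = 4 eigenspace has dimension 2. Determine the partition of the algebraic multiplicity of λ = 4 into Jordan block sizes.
Block sizes for λ = 4: [2, 2]

Step 1 — from the characteristic polynomial, algebraic multiplicity of λ = 4 is 4. From dim ker(T − (4)·I) = 2, there are exactly 2 Jordan blocks for λ = 4.
Step 2 — from the minimal polynomial, the factor (x − 4)^2 tells us the largest block for λ = 4 has size 2.
Step 3 — with total size 4, 2 blocks, and largest block 2, the block sizes (in nonincreasing order) are [2, 2].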